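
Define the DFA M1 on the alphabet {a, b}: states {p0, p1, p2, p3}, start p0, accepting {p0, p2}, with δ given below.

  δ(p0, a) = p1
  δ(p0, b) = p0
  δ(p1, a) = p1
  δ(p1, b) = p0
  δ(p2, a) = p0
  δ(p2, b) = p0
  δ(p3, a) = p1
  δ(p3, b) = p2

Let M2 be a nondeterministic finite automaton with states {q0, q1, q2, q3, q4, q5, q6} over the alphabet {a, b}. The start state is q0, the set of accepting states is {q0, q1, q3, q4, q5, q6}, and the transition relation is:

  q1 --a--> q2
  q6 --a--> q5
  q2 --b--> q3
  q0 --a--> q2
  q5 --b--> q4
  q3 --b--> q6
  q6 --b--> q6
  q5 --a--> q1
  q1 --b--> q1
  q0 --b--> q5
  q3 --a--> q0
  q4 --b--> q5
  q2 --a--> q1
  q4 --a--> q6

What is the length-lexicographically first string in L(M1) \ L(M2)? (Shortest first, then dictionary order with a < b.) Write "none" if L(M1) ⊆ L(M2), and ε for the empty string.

Exploring the product automaton M1 × M2 from the start pair (p0, q0), following both machines on each input symbol, reaches 11 state pairs: (p0, q0), (p1, q2), (p0, q5), (p1, q1), (p0, q3), (p0, q4), (p0, q1), (p1, q0), (p0, q6), (p1, q6), (p1, q5).
M1 accepts in {p0, p2} and M2 accepts in {q0, q1, q3, q4, q5, q6}. The reachable pairs whose M1-component is accepting are (p0, q0), (p0, q5), (p0, q3), (p0, q4), (p0, q1), (p0, q6); in each of them the M2-component is accepting too, so the product for L(M1) \ L(M2) (M1-component accepting, M2-component rejecting) has no reachable accepting pair and the difference is empty.
So every string accepted by M1 is also accepted by M2: L(M1) \ L(M2) = ∅ and there is no such string.

none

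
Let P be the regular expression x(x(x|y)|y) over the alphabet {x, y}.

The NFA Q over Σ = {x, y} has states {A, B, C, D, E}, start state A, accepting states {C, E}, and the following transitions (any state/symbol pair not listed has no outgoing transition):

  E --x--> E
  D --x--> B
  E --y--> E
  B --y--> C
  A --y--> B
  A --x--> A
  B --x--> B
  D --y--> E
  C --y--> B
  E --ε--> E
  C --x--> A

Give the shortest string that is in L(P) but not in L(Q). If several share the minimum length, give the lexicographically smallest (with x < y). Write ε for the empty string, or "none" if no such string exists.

The string xy is accepted by P but not by Q.
No shorter string lies in the difference, and xy is the lexicographically first length-2 string in L(P) \ L(Q).

xy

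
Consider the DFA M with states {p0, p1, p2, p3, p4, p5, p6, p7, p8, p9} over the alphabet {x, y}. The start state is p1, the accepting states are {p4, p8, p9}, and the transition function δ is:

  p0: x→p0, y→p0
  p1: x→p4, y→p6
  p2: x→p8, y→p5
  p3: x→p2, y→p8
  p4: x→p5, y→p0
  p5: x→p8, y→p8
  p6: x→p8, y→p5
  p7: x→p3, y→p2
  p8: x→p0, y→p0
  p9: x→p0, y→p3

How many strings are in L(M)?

The useful subgraph on states {p1, p4, p5, p6, p8} is acyclic, so L(M) is finite; the longest accepting path visits 4 useful states, giving maximum string length 3.
Counting accepting paths from p1 by length: 1 of length 1, 1 of length 2, 4 of length 3. Total 6.

6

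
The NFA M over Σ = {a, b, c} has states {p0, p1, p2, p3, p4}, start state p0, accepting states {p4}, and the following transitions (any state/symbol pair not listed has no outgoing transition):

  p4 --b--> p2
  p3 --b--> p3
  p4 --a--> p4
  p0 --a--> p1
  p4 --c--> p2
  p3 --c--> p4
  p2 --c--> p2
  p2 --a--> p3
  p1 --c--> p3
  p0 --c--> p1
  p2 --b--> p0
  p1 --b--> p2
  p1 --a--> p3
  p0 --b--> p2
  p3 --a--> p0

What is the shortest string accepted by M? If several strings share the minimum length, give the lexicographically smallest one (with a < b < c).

aac

A breadth-first search from p0 reaches an accepting state first via the path p0 → p1 → p3 → p4 on input aac.
No string of length < 3 is accepted (BFS exhausts all shorter strings without reaching an accepting state), and aac is the lexicographically least accepting string of length 3.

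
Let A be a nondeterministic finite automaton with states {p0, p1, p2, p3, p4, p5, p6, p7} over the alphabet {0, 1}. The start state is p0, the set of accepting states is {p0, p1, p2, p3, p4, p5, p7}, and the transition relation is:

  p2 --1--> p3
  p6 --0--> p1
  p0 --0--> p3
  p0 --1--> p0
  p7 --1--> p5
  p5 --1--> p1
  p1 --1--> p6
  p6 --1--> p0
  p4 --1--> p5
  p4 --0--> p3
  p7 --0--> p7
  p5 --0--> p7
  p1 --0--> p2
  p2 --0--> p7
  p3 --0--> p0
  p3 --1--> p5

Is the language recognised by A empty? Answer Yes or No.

No

The empty string ε is accepted: the run p0 ends in the accepting state p0.
Since at least one string is accepted, L(A) is not empty.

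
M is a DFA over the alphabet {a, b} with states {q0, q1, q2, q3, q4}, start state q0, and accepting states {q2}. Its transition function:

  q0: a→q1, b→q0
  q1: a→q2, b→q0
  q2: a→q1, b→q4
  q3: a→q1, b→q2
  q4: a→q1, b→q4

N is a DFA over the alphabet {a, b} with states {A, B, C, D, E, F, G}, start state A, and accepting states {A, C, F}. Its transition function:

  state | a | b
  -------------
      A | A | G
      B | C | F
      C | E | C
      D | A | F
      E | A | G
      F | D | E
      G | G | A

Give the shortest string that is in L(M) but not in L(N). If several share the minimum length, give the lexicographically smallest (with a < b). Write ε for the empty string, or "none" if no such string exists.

baa

The string baa is accepted by M but not by N.
No shorter string lies in the difference, and baa is the lexicographically first length-3 string in L(M) \ L(N).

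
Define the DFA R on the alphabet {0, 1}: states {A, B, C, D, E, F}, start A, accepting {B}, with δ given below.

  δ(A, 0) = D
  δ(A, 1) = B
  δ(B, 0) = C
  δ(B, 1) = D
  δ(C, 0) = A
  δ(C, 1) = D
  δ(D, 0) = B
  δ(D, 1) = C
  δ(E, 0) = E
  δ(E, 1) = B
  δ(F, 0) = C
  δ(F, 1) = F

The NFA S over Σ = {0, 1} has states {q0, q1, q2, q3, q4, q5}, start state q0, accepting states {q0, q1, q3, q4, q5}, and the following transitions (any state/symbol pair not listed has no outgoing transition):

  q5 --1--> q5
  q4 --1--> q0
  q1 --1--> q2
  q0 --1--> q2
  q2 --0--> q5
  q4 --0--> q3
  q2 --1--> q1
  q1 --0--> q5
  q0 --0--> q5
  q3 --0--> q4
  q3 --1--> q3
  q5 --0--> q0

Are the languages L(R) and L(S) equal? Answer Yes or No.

The string 1 is accepted by R but rejected by S.
So L(R) ≠ L(S).

No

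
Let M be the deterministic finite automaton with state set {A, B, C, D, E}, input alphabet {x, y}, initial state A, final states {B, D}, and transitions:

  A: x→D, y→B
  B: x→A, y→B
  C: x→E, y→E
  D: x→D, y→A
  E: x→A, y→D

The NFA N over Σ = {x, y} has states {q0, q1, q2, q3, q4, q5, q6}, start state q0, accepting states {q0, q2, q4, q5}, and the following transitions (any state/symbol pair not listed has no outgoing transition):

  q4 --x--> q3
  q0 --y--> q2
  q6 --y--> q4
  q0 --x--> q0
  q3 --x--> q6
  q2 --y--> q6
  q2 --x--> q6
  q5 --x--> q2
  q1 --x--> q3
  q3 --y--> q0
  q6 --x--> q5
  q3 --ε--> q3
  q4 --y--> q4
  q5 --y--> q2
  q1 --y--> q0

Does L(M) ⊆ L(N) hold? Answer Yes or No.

No

The string yy is in L(M) but not in L(N).
So L(M) ⊄ L(N).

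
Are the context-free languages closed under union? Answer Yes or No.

Yes

Take grammars for L₁ and L₂ with disjoint nonterminals and start symbols S₁, S₂; the grammar with a new start symbol and productions S → S₁ | S₂ generates L₁ ∪ L₂.
So the context-free languages are closed under union.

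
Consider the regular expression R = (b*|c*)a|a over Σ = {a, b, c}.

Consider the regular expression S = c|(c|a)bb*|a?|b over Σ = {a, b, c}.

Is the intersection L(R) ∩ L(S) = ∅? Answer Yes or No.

The string a is accepted by both R and S.
Hence L(R) ∩ L(S) ≠ ∅.

No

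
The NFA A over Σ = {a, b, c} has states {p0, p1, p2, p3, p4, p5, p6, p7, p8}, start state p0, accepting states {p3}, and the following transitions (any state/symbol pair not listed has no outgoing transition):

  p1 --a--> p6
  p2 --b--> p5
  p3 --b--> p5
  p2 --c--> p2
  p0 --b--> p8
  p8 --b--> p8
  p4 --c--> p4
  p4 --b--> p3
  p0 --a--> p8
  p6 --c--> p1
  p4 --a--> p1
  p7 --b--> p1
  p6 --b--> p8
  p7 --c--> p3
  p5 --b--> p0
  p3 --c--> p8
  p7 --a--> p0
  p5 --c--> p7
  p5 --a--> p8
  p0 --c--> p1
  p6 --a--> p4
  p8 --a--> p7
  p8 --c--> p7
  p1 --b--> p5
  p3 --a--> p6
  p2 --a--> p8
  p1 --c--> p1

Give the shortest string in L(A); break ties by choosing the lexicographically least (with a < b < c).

aac

A breadth-first search from p0 reaches an accepting state first via the path p0 → p8 → p7 → p3 on input aac.
No string of length < 3 is accepted (BFS exhausts all shorter strings without reaching an accepting state), and aac is the lexicographically least accepting string of length 3.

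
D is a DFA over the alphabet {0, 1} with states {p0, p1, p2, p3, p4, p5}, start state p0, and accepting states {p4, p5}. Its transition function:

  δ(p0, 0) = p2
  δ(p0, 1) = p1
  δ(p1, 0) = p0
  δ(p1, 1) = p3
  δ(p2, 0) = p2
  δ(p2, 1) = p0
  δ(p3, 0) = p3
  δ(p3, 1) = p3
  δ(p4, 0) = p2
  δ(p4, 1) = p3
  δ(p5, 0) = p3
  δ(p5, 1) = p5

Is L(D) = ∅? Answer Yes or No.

The states reachable from the start state are {p0, p1, p2, p3}.
None of the accepting states {p4, p5} is reachable, so no string is accepted and L(D) = ∅.

Yes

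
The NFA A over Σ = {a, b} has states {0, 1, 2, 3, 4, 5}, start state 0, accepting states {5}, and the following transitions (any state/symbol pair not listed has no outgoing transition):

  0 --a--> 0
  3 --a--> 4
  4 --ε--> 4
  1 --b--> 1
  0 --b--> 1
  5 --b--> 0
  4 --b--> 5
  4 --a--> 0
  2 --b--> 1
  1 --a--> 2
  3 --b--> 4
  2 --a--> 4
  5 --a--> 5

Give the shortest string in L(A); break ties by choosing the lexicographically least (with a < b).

baab

A breadth-first search from 0 reaches an accepting state first via the path 0 → 1 → 2 → 4 → 5 on input baab.
No string of length < 4 is accepted (BFS exhausts all shorter strings without reaching an accepting state), and baab is the lexicographically least accepting string of length 4.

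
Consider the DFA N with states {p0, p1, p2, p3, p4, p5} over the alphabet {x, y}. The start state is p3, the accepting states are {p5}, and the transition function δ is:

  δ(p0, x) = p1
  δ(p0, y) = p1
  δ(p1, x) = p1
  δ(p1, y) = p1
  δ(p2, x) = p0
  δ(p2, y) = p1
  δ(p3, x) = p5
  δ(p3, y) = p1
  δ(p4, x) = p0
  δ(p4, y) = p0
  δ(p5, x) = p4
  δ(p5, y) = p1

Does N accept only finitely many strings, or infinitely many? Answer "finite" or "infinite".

The useful states (reachable from p3 and able to reach an accepting state) are {p3, p5}.
Restricted to these states the transition graph has no cycle, so every accepting path has bounded length and L is finite.

finite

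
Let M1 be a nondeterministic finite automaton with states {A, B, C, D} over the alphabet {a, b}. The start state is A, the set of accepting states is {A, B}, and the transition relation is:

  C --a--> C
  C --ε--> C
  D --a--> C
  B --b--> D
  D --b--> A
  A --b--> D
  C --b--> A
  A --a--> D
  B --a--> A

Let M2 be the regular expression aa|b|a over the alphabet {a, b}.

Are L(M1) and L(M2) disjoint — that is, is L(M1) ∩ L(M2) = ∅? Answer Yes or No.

Converting the expression M2 to a DFA (subset construction, then merging equivalent states) gives the minimal DFA with states {r0, r1, r2, r3}, start state r0, accepting states {r1, r2} and transitions r0: a→r1, b→r2; r1: a→r2, b→r3; r2: a→r3, b→r3; r3: a→r3, b→r3.
Exploring the product automaton M1 × M2 from the start pair (A, r0), following both machines on each input symbol, reaches 7 state pairs: (A, r0), (D, r1), (D, r2), (C, r2), (A, r3), (C, r3), (D, r3).
M1 accepts in {A, B} and M2 accepts in {r1, r2}; no reachable pair has both components accepting, so no string drives both machines to acceptance simultaneously and L(M1) ∩ L(M2) = ∅.
So no string is accepted by both, and the intersection is empty.

Yes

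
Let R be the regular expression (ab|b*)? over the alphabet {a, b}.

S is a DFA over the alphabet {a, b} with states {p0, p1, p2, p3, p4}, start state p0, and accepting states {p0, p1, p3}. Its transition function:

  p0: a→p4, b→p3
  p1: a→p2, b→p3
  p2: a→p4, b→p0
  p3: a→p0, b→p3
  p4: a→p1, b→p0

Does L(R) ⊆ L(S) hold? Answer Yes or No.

Yes

Converting the expression R to a DFA (subset construction, then merging equivalent states) gives the minimal DFA with states {r0, r1, r2, r3, r4}, start state r0, accepting states {r0, r2, r4} and transitions r0: a→r1, b→r2; r1: a→r3, b→r4; r2: a→r3, b→r2; r3: a→r3, b→r3; r4: a→r3, b→r3.
Exploring the product automaton R × S from the start pair (r0, p0), following both machines on each input symbol, reaches 9 state pairs: (r0, p0), (r1, p4), (r2, p3), (r3, p1), (r4, p0), (r3, p0), (r3, p2), (r3, p3), (r3, p4).
R accepts in {r0, r2, r4} and S accepts in {p0, p1, p3}. The reachable pairs whose R-component is accepting are (r0, p0), (r2, p3), (r4, p0); in each of them the S-component is accepting too, so the product for L(R) \ L(S) (R-component accepting, S-component rejecting) has no reachable accepting pair and the difference is empty.
Hence every string in L(R) is also in L(S).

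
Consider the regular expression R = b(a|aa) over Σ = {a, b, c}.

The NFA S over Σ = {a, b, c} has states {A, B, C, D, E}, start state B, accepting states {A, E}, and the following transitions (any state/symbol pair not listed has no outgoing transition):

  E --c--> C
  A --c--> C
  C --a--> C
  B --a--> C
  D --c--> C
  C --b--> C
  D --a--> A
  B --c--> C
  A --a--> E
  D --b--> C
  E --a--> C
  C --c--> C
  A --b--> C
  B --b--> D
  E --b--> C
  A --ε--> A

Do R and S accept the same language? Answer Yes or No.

Converting the expression R to a DFA (subset construction, then merging equivalent states) gives the minimal DFA with states {r0, r1, r2, r3, r4}, start state r0, accepting states {r3, r4} and transitions r0: a→r1, b→r2, c→r1; r1: a→r1, b→r1, c→r1; r2: a→r3, b→r1, c→r1; r3: a→r4, b→r1, c→r1; r4: a→r1, b→r1, c→r1.
Exploring the product automaton R × S from the start pair (r0, B), following both machines on each input symbol, reaches 5 state pairs: (r0, B), (r1, C), (r2, D), (r3, A), (r4, E).
R accepts in {r3, r4} and S accepts in {A, E}. In every reachable pair the two components are either both accepting — (r3, A), (r4, E) — or both non-accepting, so no string is accepted by exactly one of the machines: L(R) \ L(S) and L(S) \ L(R) are both empty.
Hence every string is accepted by R iff it is accepted by S, and the two languages coincide.

Yes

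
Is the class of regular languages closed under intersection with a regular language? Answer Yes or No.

This is a special case of closure under intersection: the product of the two DFAs, accepting on F₁ × F₂, recognises the intersection.
So the regular languages are closed under intersection with a regular language.

Yes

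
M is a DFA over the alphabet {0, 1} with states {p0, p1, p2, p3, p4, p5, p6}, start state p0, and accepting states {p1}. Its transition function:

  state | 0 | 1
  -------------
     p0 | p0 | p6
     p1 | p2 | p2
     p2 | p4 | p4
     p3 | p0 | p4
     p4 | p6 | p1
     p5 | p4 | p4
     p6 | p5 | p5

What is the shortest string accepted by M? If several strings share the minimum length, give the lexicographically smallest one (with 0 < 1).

A breadth-first search from p0 reaches an accepting state first via the path p0 → p6 → p5 → p4 → p1 on input 1001.
No string of length < 4 is accepted (BFS exhausts all shorter strings without reaching an accepting state), and 1001 is the lexicographically least accepting string of length 4.

1001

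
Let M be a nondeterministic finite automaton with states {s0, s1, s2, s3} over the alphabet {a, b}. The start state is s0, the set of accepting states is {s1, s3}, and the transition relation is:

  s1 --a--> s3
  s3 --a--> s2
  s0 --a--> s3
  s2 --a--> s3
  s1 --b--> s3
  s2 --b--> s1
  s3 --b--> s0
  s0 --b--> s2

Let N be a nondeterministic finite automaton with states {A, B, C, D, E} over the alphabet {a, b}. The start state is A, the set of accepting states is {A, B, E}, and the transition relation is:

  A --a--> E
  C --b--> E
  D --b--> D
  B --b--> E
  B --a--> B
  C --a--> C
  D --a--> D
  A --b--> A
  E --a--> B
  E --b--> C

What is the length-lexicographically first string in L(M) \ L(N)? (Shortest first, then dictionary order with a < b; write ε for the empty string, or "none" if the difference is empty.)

aba

The string aba is accepted by M but not by N.
No shorter string lies in the difference, and aba is the lexicographically first length-3 string in L(M) \ L(N).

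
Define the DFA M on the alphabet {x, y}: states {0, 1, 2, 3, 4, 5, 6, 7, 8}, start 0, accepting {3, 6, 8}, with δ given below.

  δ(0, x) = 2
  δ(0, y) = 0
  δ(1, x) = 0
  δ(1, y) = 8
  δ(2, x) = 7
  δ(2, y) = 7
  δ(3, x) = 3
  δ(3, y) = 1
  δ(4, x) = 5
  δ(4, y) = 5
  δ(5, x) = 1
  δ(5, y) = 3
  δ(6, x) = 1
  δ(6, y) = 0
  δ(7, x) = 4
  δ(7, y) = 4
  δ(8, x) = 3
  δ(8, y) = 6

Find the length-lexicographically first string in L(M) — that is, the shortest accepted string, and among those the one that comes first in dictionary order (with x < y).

xxxxy

A breadth-first search from 0 reaches an accepting state first via the path 0 → 2 → 7 → 4 → 5 → 3 on input xxxxy.
No string of length < 5 is accepted (BFS exhausts all shorter strings without reaching an accepting state), and xxxxy is the lexicographically least accepting string of length 5.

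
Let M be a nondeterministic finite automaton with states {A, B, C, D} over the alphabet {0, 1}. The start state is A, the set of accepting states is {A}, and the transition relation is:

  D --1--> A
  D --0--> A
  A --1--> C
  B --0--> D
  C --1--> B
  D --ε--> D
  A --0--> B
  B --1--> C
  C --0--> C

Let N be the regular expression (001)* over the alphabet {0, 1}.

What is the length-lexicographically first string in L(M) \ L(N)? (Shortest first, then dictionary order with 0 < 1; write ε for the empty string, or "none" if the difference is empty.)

The string 000 is accepted by M but not by N.
No shorter string lies in the difference, and 000 is the lexicographically first length-3 string in L(M) \ L(N).

000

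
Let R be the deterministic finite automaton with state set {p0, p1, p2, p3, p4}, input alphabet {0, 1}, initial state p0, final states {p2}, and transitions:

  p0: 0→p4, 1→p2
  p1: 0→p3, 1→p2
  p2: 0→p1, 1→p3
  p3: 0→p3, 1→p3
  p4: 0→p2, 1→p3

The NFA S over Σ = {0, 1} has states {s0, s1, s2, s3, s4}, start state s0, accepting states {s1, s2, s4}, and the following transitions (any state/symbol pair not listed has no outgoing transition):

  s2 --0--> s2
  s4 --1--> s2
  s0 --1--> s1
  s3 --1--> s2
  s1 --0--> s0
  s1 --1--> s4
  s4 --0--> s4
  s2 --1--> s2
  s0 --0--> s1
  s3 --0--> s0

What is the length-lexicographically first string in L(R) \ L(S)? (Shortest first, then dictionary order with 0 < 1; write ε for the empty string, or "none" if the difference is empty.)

The string 00 is accepted by R but not by S.
No shorter string lies in the difference, and 00 is the lexicographically first length-2 string in L(R) \ L(S).

00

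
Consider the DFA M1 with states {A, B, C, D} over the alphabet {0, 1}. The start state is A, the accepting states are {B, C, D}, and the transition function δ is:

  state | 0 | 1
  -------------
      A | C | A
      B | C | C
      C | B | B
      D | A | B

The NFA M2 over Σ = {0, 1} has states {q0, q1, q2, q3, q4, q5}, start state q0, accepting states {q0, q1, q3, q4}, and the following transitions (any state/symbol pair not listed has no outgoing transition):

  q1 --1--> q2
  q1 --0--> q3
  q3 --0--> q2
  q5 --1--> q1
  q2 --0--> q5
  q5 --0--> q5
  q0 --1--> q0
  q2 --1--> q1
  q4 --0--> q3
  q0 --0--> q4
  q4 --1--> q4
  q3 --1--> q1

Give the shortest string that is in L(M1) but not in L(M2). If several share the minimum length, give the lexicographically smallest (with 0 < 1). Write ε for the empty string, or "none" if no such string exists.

The string 000 is accepted by M1 but not by M2.
No shorter string lies in the difference, and 000 is the lexicographically first length-3 string in L(M1) \ L(M2).

000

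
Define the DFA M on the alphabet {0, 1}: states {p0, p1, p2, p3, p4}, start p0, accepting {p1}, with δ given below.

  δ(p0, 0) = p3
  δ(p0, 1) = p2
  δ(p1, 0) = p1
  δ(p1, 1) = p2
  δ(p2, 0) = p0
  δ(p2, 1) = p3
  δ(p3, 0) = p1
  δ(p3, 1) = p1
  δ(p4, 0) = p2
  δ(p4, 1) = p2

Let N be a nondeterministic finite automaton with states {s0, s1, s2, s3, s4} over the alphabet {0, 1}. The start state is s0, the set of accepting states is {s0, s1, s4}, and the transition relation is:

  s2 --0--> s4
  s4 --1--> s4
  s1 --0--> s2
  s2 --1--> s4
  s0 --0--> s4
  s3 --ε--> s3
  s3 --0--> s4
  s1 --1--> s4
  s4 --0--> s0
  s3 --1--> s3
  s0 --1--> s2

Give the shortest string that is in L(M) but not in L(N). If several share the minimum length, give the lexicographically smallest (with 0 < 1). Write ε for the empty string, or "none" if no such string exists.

1001

The string 1001 is accepted by M but not by N.
No shorter string lies in the difference, and 1001 is the lexicographically first length-4 string in L(M) \ L(N).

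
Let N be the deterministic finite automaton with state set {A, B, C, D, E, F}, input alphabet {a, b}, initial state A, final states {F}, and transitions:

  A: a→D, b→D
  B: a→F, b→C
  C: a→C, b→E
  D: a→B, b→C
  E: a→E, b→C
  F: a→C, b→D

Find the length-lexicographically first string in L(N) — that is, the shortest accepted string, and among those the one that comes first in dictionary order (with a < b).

A breadth-first search from A reaches an accepting state first via the path A → D → B → F on input aaa.
No string of length < 3 is accepted (BFS exhausts all shorter strings without reaching an accepting state), and aaa is the lexicographically least accepting string of length 3.

aaa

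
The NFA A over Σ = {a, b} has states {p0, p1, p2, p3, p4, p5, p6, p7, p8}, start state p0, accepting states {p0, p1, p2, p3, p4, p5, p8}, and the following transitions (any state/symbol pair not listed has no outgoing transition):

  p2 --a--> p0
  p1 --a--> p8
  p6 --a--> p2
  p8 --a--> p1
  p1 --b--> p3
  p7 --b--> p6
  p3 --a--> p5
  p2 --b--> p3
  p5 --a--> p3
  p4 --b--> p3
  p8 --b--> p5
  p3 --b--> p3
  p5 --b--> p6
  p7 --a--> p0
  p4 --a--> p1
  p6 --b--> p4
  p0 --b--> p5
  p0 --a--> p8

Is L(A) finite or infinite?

State p8 is reachable from the start and can reach an accepting state, and it lies on the cycle p8 → p1 → p8.
Traversing that cycle any number of times yields accepted strings of unbounded length, so the language is infinite.

infinite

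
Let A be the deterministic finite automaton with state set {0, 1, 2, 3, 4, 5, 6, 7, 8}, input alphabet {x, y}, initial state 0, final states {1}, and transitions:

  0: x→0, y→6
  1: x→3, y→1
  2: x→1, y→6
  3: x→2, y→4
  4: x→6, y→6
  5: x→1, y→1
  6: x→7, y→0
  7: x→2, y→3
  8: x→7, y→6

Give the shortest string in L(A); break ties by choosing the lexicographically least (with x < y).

yxxx

A breadth-first search from 0 reaches an accepting state first via the path 0 → 6 → 7 → 2 → 1 on input yxxx.
No string of length < 4 is accepted (BFS exhausts all shorter strings without reaching an accepting state), and yxxx is the lexicographically least accepting string of length 4.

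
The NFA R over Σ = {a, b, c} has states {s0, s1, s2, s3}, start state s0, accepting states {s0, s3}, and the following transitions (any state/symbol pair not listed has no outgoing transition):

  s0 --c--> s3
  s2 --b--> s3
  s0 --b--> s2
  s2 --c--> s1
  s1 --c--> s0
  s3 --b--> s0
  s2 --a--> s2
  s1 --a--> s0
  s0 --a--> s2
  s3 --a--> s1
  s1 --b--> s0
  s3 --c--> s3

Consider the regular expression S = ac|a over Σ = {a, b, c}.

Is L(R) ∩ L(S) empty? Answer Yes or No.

Yes

Converting the expression S to a DFA (subset construction, then merging equivalent states) gives the minimal DFA with states {r0, r1, r2, r3}, start state r0, accepting states {r1, r3} and transitions r0: a→r1, b→r2, c→r2; r1: a→r2, b→r2, c→r3; r2: a→r2, b→r2, c→r2; r3: a→r2, b→r2, c→r2.
Exploring the product automaton R × S from the start pair (s0, r0), following both machines on each input symbol, reaches 7 state pairs: (s0, r0), (s2, r1), (s2, r2), (s3, r2), (s1, r3), (s1, r2), (s0, r2).
R accepts in {s0, s3} and S accepts in {r1, r3}; no reachable pair has both components accepting, so no string drives both machines to acceptance simultaneously and L(R) ∩ L(S) = ∅.
So no string is accepted by both, and the intersection is empty.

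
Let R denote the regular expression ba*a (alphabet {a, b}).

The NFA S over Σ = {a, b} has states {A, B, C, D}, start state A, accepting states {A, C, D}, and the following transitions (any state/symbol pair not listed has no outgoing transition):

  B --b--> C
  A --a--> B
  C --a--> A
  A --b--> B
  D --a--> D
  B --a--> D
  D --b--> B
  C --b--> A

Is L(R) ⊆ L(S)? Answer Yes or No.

Yes

Converting the expression R to a DFA (subset construction, then merging equivalent states) gives the minimal DFA with states {r0, r1, r2, r3}, start state r0, accepting states {r3} and transitions r0: a→r1, b→r2; r1: a→r1, b→r1; r2: a→r3, b→r1; r3: a→r3, b→r1.
Exploring the product automaton R × S from the start pair (r0, A), following both machines on each input symbol, reaches 7 state pairs: (r0, A), (r1, B), (r2, B), (r1, D), (r1, C), (r3, D), (r1, A).
R accepts in {r3} and S accepts in {A, C, D}. The reachable pairs whose R-component is accepting are (r3, D); in each of them the S-component is accepting too, so the product for L(R) \ L(S) (R-component accepting, S-component rejecting) has no reachable accepting pair and the difference is empty.
Hence every string in L(R) is also in L(S).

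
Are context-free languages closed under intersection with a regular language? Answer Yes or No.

Yes

Run a PDA for the context-free language and a DFA for the regular one in parallel (product of finite controls, the PDA's stack unchanged, the DFA advancing only on input moves); the product PDA accepts exactly the intersection. (Intersection of two CFLs, by contrast, can fail to be context-free.)
So the context-free languages are closed under intersection with a regular language.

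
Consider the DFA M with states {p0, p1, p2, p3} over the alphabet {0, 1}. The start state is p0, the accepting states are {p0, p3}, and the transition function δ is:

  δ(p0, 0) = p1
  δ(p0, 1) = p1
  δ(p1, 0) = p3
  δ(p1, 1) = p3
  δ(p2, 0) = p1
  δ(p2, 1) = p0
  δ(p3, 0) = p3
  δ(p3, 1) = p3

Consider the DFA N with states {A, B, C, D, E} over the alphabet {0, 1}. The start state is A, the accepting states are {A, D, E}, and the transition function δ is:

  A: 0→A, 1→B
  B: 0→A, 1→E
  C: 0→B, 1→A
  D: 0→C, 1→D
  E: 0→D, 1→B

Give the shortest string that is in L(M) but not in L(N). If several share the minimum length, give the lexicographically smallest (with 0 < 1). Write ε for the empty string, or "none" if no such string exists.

01

The string 01 is accepted by M but not by N.
No shorter string lies in the difference, and 01 is the lexicographically first length-2 string in L(M) \ L(N).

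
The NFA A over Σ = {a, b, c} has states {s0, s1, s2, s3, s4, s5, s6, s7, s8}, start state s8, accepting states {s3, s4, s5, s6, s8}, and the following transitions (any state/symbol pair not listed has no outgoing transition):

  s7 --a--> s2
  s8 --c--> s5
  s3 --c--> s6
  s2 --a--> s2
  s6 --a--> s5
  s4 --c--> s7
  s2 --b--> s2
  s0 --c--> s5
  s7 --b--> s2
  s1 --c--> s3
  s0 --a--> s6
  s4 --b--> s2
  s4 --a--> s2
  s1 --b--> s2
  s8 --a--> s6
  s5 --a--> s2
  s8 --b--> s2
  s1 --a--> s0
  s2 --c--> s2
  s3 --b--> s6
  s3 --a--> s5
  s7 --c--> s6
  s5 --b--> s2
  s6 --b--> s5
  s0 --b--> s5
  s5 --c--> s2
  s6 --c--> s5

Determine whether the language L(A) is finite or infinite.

finite

The useful states (reachable from s8 and able to reach an accepting state) are {s5, s6, s8}.
Restricted to these states the transition graph has no cycle, so every accepting path has bounded length and L is finite.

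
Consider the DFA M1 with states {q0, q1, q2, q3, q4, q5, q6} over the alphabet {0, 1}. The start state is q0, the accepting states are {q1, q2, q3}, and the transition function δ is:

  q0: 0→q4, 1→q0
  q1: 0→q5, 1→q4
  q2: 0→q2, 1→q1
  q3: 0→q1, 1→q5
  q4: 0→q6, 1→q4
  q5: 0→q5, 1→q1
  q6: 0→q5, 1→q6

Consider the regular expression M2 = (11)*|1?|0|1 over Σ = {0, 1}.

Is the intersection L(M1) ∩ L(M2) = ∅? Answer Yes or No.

Converting the expression M2 to a DFA (subset construction, then merging equivalent states) gives the minimal DFA with states {r0, r1, r2, r3, r4, r5}, start state r0, accepting states {r0, r1, r2, r4} and transitions r0: 0→r1, 1→r2; r1: 0→r3, 1→r3; r2: 0→r3, 1→r4; r3: 0→r3, 1→r3; r4: 0→r3, 1→r5; r5: 0→r3, 1→r4.
Exploring the product automaton M1 × M2 from the start pair (q0, r0), following both machines on each input symbol, reaches 9 state pairs: (q0, r0), (q4, r1), (q0, r2), (q6, r3), (q4, r3), (q0, r4), (q5, r3), (q0, r5), (q1, r3).
M1 accepts in {q1, q2, q3} and M2 accepts in {r0, r1, r2, r4}; no reachable pair has both components accepting, so no string drives both machines to acceptance simultaneously and L(M1) ∩ L(M2) = ∅.
So no string is accepted by both, and the intersection is empty.

Yes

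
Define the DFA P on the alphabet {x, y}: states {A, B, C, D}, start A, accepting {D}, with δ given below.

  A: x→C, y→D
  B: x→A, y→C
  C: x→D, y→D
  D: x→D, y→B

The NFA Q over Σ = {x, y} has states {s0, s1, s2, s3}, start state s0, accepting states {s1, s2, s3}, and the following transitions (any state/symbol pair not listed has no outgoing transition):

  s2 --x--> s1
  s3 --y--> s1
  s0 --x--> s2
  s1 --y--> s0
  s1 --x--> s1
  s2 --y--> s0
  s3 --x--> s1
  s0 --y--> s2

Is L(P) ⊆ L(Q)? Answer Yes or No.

No

The string xy is in L(P) but not in L(Q).
So L(P) ⊄ L(Q).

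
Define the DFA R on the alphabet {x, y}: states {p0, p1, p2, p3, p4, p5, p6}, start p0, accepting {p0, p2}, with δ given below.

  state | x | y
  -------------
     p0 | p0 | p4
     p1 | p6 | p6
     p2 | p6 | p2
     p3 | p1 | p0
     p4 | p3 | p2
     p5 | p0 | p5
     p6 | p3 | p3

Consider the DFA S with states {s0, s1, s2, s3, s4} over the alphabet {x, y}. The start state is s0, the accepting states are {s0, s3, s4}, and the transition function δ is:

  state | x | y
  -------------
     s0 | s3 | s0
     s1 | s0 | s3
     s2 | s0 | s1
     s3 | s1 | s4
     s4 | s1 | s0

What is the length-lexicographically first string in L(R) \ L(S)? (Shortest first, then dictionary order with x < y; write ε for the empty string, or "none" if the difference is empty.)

The string xx is accepted by R but not by S.
No shorter string lies in the difference, and xx is the lexicographically first length-2 string in L(R) \ L(S).

xx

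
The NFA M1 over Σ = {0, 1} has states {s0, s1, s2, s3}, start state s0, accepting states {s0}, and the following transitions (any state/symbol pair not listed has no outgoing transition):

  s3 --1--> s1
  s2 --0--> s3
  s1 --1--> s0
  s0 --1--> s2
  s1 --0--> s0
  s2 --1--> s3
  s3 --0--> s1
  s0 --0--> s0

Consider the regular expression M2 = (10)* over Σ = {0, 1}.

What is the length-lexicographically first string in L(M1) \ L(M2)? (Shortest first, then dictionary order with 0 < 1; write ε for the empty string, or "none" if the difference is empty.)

0

The string 0 is accepted by M1 but not by M2.
No shorter string lies in the difference, and 0 is the lexicographically first length-1 string in L(M1) \ L(M2).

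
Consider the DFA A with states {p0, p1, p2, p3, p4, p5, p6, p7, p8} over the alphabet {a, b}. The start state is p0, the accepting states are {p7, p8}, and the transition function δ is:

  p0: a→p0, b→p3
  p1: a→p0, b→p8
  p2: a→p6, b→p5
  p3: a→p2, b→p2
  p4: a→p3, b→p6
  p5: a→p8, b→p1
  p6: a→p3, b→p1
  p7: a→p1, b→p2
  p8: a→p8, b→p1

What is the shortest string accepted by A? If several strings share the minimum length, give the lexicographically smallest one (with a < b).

baba

A breadth-first search from p0 reaches an accepting state first via the path p0 → p3 → p2 → p5 → p8 on input baba.
No string of length < 4 is accepted (BFS exhausts all shorter strings without reaching an accepting state), and baba is the lexicographically least accepting string of length 4.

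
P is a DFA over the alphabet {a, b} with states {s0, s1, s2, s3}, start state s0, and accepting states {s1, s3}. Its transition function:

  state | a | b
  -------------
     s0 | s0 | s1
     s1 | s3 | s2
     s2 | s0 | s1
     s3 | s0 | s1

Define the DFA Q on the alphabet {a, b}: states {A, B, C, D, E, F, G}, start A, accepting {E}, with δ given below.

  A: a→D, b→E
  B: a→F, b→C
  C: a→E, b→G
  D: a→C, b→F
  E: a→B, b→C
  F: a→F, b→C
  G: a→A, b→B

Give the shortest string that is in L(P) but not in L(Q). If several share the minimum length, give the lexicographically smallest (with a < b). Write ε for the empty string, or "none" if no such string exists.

The string ab is accepted by P but not by Q.
No shorter string lies in the difference, and ab is the lexicographically first length-2 string in L(P) \ L(Q).

ab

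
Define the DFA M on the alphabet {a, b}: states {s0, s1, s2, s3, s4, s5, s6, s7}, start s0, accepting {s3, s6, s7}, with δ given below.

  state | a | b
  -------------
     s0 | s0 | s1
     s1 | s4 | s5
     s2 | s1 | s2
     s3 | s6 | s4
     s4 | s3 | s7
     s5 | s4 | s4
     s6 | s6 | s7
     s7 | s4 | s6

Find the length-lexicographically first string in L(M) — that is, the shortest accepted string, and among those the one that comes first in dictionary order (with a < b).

A breadth-first search from s0 reaches an accepting state first via the path s0 → s1 → s4 → s3 on input baa.
No string of length < 3 is accepted (BFS exhausts all shorter strings without reaching an accepting state), and baa is the lexicographically least accepting string of length 3.

baa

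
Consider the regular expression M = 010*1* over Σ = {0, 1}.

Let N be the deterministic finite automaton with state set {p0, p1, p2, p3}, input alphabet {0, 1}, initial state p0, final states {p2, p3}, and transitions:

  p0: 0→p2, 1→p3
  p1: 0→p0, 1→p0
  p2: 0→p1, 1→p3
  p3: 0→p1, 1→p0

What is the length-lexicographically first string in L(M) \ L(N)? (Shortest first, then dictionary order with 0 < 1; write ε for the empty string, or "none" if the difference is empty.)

The string 010 is accepted by M but not by N.
No shorter string lies in the difference, and 010 is the lexicographically first length-3 string in L(M) \ L(N).

010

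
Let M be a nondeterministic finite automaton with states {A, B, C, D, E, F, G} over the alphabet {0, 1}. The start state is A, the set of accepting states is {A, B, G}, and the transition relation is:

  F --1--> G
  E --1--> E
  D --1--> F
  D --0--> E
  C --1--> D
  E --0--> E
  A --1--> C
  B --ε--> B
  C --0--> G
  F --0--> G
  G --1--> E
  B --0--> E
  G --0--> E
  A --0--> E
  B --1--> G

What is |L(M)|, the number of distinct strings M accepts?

The useful subgraph on states {A, C, D, F, G} is acyclic, so L(M) is finite; the longest accepting path visits 5 useful states, giving maximum string length 4.
Counting accepting paths from A by length: 1 of length 0, 1 of length 2, 2 of length 4. Total 4.

4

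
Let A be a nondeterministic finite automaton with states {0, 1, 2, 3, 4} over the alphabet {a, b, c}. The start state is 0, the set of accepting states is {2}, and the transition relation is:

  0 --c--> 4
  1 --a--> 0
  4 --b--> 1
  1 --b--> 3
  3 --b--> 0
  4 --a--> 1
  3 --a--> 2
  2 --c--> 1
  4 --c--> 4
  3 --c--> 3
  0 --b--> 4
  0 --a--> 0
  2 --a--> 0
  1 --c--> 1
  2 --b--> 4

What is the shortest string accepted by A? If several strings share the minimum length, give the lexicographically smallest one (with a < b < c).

A breadth-first search from 0 reaches an accepting state first via the path 0 → 4 → 1 → 3 → 2 on input baba.
No string of length < 4 is accepted (BFS exhausts all shorter strings without reaching an accepting state), and baba is the lexicographically least accepting string of length 4.

baba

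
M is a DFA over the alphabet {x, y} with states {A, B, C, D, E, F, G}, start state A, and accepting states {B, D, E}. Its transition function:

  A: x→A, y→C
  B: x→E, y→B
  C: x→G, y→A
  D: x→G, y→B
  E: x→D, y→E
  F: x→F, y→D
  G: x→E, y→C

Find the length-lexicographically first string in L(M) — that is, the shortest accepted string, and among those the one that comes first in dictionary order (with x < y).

A breadth-first search from A reaches an accepting state first via the path A → C → G → E on input yxx.
No string of length < 3 is accepted (BFS exhausts all shorter strings without reaching an accepting state), and yxx is the lexicographically least accepting string of length 3.

yxx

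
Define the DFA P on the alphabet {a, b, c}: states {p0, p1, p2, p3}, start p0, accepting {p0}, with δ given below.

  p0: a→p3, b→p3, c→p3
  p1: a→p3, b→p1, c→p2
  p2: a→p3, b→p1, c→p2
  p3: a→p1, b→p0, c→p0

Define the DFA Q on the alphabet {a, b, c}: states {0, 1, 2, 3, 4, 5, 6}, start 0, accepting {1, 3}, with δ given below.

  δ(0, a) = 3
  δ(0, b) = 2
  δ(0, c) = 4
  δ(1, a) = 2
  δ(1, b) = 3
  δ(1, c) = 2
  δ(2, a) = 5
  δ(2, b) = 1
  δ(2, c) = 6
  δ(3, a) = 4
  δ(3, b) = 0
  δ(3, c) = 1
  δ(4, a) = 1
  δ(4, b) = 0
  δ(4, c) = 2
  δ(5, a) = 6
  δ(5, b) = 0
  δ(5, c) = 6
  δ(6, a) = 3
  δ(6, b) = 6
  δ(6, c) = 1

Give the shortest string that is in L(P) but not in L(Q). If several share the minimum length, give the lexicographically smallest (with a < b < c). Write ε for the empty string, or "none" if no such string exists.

The empty string ε is accepted by P but not by Q.
Since ε is the unique shortest string, it is the required witness.

ε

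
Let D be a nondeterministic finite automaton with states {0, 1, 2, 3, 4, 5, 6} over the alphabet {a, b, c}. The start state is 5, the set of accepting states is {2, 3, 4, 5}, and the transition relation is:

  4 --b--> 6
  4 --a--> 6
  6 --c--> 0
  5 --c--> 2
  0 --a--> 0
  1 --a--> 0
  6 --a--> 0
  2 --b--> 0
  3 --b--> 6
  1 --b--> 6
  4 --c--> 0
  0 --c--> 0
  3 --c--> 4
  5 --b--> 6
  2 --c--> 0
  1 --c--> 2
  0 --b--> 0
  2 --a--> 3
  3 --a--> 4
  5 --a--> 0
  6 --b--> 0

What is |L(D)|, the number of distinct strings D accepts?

5

The useful subgraph on states {2, 3, 4, 5} is acyclic, so L(D) is finite; the longest accepting path visits 4 useful states, giving maximum string length 3.
Counting accepting paths from 5 by length: 1 of length 0, 1 of length 1, 1 of length 2, 2 of length 3. Total 5.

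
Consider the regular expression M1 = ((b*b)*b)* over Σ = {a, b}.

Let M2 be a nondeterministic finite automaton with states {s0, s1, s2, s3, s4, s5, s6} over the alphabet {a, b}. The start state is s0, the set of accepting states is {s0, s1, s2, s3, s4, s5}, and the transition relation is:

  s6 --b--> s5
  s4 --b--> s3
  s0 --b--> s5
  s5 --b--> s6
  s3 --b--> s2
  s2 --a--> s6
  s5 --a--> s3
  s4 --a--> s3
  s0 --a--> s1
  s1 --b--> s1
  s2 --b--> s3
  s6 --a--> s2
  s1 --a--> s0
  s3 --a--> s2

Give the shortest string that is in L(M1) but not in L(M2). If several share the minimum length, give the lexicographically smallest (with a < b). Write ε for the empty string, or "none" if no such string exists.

The string bb is accepted by M1 but not by M2.
No shorter string lies in the difference, and bb is the lexicographically first length-2 string in L(M1) \ L(M2).

bb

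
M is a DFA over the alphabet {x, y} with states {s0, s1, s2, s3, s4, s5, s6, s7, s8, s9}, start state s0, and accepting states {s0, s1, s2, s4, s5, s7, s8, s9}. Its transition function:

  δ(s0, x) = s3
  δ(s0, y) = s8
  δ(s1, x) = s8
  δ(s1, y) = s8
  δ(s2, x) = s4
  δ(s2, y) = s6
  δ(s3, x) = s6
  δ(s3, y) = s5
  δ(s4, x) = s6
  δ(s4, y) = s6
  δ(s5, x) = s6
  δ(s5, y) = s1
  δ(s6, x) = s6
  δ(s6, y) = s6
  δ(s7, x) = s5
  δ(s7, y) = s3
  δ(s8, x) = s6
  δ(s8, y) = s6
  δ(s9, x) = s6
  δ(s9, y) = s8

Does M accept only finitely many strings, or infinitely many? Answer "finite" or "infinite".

finite

The useful states (reachable from s0 and able to reach an accepting state) are {s0, s1, s3, s5, s8}.
Restricted to these states the transition graph has no cycle, so every accepting path has bounded length and L is finite.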